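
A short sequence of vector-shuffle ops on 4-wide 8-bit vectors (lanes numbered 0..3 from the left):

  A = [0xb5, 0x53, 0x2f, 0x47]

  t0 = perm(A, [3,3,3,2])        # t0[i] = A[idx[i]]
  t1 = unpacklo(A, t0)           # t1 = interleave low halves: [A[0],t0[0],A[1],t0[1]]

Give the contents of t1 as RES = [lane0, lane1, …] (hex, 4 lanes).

→ t0 |47|47|47|2f|
→ t1 |b5|47|53|47|

RES = [0xb5, 0x47, 0x53, 0x47]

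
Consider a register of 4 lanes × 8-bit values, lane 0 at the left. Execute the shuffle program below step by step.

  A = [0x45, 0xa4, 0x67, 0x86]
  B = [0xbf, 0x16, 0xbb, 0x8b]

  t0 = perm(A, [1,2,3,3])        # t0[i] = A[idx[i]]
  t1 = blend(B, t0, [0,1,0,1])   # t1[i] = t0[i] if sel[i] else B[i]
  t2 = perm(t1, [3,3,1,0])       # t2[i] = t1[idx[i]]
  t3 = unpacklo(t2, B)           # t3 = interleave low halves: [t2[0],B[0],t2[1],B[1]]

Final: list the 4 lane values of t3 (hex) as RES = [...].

t0 = [0xa4, 0x67, 0x86, 0x86]
t1 = [0xbf, 0x67, 0xbb, 0x86]
t2 = [0x86, 0x86, 0x67, 0xbf]
t3 = [0x86, 0xbf, 0x86, 0x16]

RES = [0x86, 0xbf, 0x86, 0x16]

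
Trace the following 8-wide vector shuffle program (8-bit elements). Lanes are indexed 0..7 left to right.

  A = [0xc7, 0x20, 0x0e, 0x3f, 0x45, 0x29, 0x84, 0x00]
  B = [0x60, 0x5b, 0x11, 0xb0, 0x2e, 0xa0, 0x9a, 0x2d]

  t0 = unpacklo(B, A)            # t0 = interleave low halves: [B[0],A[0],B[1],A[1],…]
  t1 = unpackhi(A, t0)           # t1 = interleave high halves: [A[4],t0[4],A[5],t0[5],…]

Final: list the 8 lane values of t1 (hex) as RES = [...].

RES = [0x45, 0x11, 0x29, 0x0e, 0x84, 0xb0, 0x00, 0x3f]

→ t0 |60|c7|5b|20|11|0e|b0|3f|
→ t1 |45|11|29|0e|84|b0|00|3f|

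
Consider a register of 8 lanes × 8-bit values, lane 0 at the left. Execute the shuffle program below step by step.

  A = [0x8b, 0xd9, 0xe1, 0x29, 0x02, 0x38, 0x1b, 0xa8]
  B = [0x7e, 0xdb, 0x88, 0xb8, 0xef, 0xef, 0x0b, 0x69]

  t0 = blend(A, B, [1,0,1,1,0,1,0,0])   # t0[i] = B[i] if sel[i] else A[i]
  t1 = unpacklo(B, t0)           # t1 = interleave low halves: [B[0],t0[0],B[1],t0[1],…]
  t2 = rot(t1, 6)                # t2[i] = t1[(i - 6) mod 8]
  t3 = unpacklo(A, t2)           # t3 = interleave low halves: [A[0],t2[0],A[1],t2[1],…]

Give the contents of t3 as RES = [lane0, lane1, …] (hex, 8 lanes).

RES = [0x8b, 0xdb, 0xd9, 0xd9, 0xe1, 0x88, 0x29, 0x88]

→ t0 |7e|d9|88|b8|02|ef|1b|a8|
→ t1 |7e|7e|db|d9|88|88|b8|b8|
→ t2 |db|d9|88|88|b8|b8|7e|7e|
→ t3 |8b|db|d9|d9|e1|88|29|88|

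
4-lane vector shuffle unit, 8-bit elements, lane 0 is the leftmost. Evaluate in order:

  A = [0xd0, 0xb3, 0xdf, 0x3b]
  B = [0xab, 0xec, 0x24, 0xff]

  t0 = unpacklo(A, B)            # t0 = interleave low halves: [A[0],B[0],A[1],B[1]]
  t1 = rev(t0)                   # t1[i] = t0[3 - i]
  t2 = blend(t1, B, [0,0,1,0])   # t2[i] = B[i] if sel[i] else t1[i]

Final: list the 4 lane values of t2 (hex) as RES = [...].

RES = [0xec, 0xb3, 0x24, 0xd0]

→ t0 |d0|ab|b3|ec|
→ t1 |ec|b3|ab|d0|
→ t2 |ec|b3|24|d0|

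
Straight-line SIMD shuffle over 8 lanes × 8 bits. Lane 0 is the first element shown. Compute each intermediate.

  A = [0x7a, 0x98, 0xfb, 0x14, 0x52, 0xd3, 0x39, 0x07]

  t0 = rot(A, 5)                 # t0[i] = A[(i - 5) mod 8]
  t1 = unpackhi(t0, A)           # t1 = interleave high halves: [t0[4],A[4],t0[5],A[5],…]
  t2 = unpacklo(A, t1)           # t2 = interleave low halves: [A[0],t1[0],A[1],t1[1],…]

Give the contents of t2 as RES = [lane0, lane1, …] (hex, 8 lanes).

t0 = [0x14, 0x52, 0xd3, 0x39, 0x07, 0x7a, 0x98, 0xfb]
t1 = [0x07, 0x52, 0x7a, 0xd3, 0x98, 0x39, 0xfb, 0x07]
t2 = [0x7a, 0x07, 0x98, 0x52, 0xfb, 0x7a, 0x14, 0xd3]

RES = [0x7a, 0x07, 0x98, 0x52, 0xfb, 0x7a, 0x14, 0xd3]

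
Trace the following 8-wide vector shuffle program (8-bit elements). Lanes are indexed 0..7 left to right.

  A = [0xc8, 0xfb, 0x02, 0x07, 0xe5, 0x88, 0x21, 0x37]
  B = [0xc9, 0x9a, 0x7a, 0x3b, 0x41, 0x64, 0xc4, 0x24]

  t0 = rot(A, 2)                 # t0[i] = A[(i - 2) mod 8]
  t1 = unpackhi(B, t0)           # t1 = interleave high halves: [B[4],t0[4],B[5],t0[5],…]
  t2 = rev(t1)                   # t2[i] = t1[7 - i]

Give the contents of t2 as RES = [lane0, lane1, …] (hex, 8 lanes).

  t0: 21 37 c8 fb 02 07 e5 88
  t1: 41 02 64 07 c4 e5 24 88
  t2: 88 24 e5 c4 07 64 02 41

RES = [ 0x88  0x24  0xe5  0xc4  0x07  0x64  0x02  0x41 ]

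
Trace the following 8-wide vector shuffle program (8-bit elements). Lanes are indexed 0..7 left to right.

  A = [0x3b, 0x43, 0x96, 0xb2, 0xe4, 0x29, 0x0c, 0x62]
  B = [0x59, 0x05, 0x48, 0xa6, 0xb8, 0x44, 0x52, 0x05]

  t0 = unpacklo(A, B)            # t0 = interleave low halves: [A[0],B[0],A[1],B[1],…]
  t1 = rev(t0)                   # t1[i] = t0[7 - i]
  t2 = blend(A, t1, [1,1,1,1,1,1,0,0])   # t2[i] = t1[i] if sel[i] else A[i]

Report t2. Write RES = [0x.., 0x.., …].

→ t0 |3b|59|43|05|96|48|b2|a6|
→ t1 |a6|b2|48|96|05|43|59|3b|
→ t2 |a6|b2|48|96|05|43|0c|62|

RES = [ 0xa6  0xb2  0x48  0x96  0x05  0x43  0x0c  0x62 ]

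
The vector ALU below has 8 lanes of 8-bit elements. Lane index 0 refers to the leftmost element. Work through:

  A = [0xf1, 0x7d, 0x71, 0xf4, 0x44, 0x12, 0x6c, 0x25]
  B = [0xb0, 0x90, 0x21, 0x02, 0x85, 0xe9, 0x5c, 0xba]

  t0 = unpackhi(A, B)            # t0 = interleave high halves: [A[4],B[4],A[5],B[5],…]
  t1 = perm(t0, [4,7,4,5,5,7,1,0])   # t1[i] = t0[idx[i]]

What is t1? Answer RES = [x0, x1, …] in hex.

→ t0 |44|85|12|e9|6c|5c|25|ba|
→ t1 |6c|ba|6c|5c|5c|ba|85|44|

RES = [ 0x6c  0xba  0x6c  0x5c  0x5c  0xba  0x85  0x44 ]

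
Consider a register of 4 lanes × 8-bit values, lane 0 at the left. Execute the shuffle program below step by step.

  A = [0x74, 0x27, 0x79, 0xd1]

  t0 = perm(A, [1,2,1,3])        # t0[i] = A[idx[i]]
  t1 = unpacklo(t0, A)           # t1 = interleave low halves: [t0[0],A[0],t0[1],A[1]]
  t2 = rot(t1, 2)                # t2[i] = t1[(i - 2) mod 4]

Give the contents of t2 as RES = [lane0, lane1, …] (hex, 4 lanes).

  t0: 27 79 27 d1
  t1: 27 74 79 27
  t2: 79 27 27 74

RES = [ 0x79  0x27  0x27  0x74 ]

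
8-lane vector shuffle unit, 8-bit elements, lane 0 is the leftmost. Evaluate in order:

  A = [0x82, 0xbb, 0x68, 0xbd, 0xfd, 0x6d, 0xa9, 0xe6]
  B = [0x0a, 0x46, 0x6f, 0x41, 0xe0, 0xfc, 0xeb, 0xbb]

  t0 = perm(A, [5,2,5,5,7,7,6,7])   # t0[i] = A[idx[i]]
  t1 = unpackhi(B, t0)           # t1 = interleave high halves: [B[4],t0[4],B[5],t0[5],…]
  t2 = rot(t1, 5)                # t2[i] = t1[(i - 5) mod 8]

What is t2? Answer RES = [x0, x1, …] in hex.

RES = [ 0xe6  0xeb  0xa9  0xbb  0xe6  0xe0  0xe6  0xfc ]

  t0: 6d 68 6d 6d e6 e6 a9 e6
  t1: e0 e6 fc e6 eb a9 bb e6
  t2: e6 eb a9 bb e6 e0 e6 fc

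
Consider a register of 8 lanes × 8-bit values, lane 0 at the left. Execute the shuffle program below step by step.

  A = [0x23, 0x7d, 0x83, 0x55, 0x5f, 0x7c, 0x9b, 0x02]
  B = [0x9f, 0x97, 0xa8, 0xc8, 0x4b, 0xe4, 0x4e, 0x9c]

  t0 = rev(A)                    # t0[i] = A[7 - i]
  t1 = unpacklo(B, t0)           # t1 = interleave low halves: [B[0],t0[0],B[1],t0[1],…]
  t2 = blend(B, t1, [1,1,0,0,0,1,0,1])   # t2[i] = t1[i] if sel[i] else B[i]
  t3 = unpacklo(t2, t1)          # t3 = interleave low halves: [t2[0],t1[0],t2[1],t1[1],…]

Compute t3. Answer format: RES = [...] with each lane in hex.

RES = [0x9f, 0x9f, 0x02, 0x02, 0xa8, 0x97, 0xc8, 0x9b]

→ t0 |02|9b|7c|5f|55|83|7d|23|
→ t1 |9f|02|97|9b|a8|7c|c8|5f|
→ t2 |9f|02|a8|c8|4b|7c|4e|5f|
→ t3 |9f|9f|02|02|a8|97|c8|9b|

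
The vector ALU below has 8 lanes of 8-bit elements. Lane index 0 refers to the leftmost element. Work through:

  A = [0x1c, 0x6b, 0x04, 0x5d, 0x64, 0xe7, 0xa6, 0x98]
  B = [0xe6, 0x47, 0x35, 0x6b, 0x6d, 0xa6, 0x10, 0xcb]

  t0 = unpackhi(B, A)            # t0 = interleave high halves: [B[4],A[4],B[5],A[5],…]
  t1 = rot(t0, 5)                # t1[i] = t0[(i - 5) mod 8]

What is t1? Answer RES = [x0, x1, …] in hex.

RES = [0xe7, 0x10, 0xa6, 0xcb, 0x98, 0x6d, 0x64, 0xa6]

→ t0 |6d|64|a6|e7|10|a6|cb|98|
→ t1 |e7|10|a6|cb|98|6d|64|a6|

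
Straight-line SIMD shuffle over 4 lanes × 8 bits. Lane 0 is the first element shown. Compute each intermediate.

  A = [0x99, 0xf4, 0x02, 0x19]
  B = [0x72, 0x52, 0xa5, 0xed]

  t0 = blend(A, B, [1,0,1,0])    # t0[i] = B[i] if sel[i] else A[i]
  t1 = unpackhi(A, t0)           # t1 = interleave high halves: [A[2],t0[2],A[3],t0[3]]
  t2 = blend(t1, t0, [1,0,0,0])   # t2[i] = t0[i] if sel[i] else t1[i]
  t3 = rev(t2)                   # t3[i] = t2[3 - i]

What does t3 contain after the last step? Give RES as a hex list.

RES = [0x19, 0x19, 0xa5, 0x72]

→ t0 |72|f4|a5|19|
→ t1 |02|a5|19|19|
→ t2 |72|a5|19|19|
→ t3 |19|19|a5|72|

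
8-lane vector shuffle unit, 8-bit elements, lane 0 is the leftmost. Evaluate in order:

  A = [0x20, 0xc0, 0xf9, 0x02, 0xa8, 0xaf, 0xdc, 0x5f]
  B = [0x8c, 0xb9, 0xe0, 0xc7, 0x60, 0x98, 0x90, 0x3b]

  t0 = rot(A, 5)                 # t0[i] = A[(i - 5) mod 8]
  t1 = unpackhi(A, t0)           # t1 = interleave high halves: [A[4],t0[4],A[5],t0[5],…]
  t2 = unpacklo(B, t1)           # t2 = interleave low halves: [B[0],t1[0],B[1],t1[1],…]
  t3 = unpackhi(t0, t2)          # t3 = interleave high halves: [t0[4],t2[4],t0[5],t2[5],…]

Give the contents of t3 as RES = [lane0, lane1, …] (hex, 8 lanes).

t0 = [0x02, 0xa8, 0xaf, 0xdc, 0x5f, 0x20, 0xc0, 0xf9]
t1 = [0xa8, 0x5f, 0xaf, 0x20, 0xdc, 0xc0, 0x5f, 0xf9]
t2 = [0x8c, 0xa8, 0xb9, 0x5f, 0xe0, 0xaf, 0xc7, 0x20]
t3 = [0x5f, 0xe0, 0x20, 0xaf, 0xc0, 0xc7, 0xf9, 0x20]

RES = [ 0x5f  0xe0  0x20  0xaf  0xc0  0xc7  0xf9  0x20 ]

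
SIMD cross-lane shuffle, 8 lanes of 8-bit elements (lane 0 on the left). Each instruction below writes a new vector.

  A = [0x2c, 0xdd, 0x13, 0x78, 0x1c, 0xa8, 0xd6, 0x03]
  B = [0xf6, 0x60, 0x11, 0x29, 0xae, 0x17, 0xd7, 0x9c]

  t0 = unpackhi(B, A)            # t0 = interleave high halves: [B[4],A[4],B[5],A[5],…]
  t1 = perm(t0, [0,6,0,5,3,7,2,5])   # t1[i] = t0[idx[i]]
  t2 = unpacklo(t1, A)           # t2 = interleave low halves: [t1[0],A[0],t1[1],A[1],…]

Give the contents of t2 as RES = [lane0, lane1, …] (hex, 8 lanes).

  t0: ae 1c 17 a8 d7 d6 9c 03
  t1: ae 9c ae d6 a8 03 17 d6
  t2: ae 2c 9c dd ae 13 d6 78

RES = [0xae, 0x2c, 0x9c, 0xdd, 0xae, 0x13, 0xd6, 0x78]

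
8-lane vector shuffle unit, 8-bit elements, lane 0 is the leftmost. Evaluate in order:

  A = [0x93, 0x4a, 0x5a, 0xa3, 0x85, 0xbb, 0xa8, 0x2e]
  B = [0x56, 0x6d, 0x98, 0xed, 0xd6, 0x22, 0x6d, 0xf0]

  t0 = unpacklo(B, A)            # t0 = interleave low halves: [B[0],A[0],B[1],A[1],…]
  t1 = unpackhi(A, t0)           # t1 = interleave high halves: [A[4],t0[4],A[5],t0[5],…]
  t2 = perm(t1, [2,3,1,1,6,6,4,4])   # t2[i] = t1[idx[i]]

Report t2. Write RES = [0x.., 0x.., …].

RES = [ 0xbb  0x5a  0x98  0x98  0x2e  0x2e  0xa8  0xa8 ]

→ t0 |56|93|6d|4a|98|5a|ed|a3|
→ t1 |85|98|bb|5a|a8|ed|2e|a3|
→ t2 |bb|5a|98|98|2e|2e|a8|a8|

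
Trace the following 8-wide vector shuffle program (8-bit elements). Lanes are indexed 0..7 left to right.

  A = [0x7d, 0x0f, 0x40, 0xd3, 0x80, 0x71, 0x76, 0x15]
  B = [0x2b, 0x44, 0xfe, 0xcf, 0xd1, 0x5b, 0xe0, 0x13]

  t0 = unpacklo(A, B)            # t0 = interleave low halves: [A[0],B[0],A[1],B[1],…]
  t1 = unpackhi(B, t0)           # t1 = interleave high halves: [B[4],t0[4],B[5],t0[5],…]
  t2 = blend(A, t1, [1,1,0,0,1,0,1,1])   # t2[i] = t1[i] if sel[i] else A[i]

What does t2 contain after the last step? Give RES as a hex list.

t0 = [0x7d, 0x2b, 0x0f, 0x44, 0x40, 0xfe, 0xd3, 0xcf]
t1 = [0xd1, 0x40, 0x5b, 0xfe, 0xe0, 0xd3, 0x13, 0xcf]
t2 = [0xd1, 0x40, 0x40, 0xd3, 0xe0, 0x71, 0x13, 0xcf]

RES = [ 0xd1  0x40  0x40  0xd3  0xe0  0x71  0x13  0xcf ]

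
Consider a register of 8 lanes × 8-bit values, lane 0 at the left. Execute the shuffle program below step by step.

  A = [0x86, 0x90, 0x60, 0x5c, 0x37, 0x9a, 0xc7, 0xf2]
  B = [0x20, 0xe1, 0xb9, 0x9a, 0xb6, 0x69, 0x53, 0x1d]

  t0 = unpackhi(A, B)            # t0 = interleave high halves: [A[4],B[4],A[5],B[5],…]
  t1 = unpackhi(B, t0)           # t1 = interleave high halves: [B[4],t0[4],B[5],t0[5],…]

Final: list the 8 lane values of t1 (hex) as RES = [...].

RES = [ 0xb6  0xc7  0x69  0x53  0x53  0xf2  0x1d  0x1d ]

→ t0 |37|b6|9a|69|c7|53|f2|1d|
→ t1 |b6|c7|69|53|53|f2|1d|1d|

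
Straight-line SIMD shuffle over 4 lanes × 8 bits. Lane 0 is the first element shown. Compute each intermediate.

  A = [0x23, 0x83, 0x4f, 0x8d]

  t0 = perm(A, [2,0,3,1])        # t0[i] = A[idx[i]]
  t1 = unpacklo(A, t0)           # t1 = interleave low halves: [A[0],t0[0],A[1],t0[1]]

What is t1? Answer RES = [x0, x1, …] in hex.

RES = [ 0x23  0x4f  0x83  0x23 ]

t0 = [0x4f, 0x23, 0x8d, 0x83]
t1 = [0x23, 0x4f, 0x83, 0x23]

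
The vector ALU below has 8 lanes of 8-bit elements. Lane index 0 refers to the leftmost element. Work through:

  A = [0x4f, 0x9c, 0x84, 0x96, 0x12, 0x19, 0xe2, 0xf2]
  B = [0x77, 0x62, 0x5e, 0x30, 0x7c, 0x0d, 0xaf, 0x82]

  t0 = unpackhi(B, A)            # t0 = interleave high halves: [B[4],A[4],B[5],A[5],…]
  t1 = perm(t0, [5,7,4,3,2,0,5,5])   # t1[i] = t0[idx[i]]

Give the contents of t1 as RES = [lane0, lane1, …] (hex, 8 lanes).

→ t0 |7c|12|0d|19|af|e2|82|f2|
→ t1 |e2|f2|af|19|0d|7c|e2|e2|

RES = [ 0xe2  0xf2  0xaf  0x19  0x0d  0x7c  0xe2  0xe2 ]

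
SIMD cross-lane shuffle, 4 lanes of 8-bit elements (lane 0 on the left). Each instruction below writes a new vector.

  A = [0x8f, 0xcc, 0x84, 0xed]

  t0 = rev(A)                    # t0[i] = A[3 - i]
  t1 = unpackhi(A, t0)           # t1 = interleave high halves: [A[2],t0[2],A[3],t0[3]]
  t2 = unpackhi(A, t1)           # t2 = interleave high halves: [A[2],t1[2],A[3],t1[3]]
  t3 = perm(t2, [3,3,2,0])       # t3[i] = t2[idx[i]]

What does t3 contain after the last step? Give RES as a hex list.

RES = [0x8f, 0x8f, 0xed, 0x84]

t0 = [0xed, 0x84, 0xcc, 0x8f]
t1 = [0x84, 0xcc, 0xed, 0x8f]
t2 = [0x84, 0xed, 0xed, 0x8f]
t3 = [0x8f, 0x8f, 0xed, 0x84]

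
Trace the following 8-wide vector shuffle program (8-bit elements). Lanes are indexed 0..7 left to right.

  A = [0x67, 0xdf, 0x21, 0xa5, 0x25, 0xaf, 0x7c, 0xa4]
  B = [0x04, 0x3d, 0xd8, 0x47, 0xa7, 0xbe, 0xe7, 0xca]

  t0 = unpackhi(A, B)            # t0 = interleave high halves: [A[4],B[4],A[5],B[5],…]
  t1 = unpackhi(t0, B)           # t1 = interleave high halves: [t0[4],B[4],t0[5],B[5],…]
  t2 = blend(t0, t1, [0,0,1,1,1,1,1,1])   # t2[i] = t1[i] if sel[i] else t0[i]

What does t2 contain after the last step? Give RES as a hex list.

→ t0 |25|a7|af|be|7c|e7|a4|ca|
→ t1 |7c|a7|e7|be|a4|e7|ca|ca|
→ t2 |25|a7|e7|be|a4|e7|ca|ca|

RES = [0x25, 0xa7, 0xe7, 0xbe, 0xa4, 0xe7, 0xca, 0xca]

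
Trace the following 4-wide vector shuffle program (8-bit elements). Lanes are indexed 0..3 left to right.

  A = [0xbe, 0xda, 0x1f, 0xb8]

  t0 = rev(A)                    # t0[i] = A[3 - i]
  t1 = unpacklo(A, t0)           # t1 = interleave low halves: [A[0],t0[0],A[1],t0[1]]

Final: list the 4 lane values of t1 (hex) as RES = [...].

  t0: b8 1f da be
  t1: be b8 da 1f

RES = [ 0xbe  0xb8  0xda  0x1f ]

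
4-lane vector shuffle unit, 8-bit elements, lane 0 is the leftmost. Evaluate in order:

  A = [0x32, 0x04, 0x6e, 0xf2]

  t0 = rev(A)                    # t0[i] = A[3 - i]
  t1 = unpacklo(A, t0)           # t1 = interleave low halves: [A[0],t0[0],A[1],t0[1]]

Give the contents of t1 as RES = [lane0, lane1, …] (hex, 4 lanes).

→ t0 |f2|6e|04|32|
→ t1 |32|f2|04|6e|

RES = [0x32, 0xf2, 0x04, 0x6e]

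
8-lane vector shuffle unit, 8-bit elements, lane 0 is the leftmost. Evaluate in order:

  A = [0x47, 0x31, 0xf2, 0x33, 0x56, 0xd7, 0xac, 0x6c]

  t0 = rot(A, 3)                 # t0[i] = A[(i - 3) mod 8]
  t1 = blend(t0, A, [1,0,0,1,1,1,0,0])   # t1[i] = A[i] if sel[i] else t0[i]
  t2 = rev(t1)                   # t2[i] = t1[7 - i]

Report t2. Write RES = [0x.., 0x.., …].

t0 = [0xd7, 0xac, 0x6c, 0x47, 0x31, 0xf2, 0x33, 0x56]
t1 = [0x47, 0xac, 0x6c, 0x33, 0x56, 0xd7, 0x33, 0x56]
t2 = [0x56, 0x33, 0xd7, 0x56, 0x33, 0x6c, 0xac, 0x47]

RES = [0x56, 0x33, 0xd7, 0x56, 0x33, 0x6c, 0xac, 0x47]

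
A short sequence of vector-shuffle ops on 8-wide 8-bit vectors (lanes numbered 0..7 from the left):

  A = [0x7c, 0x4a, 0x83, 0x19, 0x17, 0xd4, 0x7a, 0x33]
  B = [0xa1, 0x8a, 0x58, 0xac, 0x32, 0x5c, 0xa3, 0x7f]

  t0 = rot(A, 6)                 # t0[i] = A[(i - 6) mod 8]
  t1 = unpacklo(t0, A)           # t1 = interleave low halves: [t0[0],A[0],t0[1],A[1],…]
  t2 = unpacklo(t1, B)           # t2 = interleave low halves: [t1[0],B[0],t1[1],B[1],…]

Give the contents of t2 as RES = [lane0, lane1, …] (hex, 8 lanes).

RES = [0x83, 0xa1, 0x7c, 0x8a, 0x19, 0x58, 0x4a, 0xac]

t0 = [0x83, 0x19, 0x17, 0xd4, 0x7a, 0x33, 0x7c, 0x4a]
t1 = [0x83, 0x7c, 0x19, 0x4a, 0x17, 0x83, 0xd4, 0x19]
t2 = [0x83, 0xa1, 0x7c, 0x8a, 0x19, 0x58, 0x4a, 0xac]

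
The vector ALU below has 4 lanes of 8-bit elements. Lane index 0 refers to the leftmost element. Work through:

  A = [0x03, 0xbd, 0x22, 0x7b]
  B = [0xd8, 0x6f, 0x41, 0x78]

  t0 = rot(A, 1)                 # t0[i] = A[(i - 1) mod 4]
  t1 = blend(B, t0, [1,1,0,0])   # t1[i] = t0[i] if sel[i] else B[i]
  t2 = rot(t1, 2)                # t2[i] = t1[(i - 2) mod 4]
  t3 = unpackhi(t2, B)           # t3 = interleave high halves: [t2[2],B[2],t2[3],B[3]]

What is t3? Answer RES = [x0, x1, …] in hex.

→ t0 |7b|03|bd|22|
→ t1 |7b|03|41|78|
→ t2 |41|78|7b|03|
→ t3 |7b|41|03|78|

RES = [0x7b, 0x41, 0x03, 0x78]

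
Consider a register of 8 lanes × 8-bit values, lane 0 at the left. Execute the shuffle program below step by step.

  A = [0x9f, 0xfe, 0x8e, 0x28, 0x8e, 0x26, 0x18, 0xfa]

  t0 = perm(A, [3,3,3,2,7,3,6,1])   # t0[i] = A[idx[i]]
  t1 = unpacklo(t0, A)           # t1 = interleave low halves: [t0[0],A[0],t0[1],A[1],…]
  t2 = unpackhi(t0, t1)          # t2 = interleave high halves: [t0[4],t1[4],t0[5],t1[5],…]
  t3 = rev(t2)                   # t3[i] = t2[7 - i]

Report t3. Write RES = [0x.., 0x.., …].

t0 = [0x28, 0x28, 0x28, 0x8e, 0xfa, 0x28, 0x18, 0xfe]
t1 = [0x28, 0x9f, 0x28, 0xfe, 0x28, 0x8e, 0x8e, 0x28]
t2 = [0xfa, 0x28, 0x28, 0x8e, 0x18, 0x8e, 0xfe, 0x28]
t3 = [0x28, 0xfe, 0x8e, 0x18, 0x8e, 0x28, 0x28, 0xfa]

RES = [ 0x28  0xfe  0x8e  0x18  0x8e  0x28  0x28  0xfa ]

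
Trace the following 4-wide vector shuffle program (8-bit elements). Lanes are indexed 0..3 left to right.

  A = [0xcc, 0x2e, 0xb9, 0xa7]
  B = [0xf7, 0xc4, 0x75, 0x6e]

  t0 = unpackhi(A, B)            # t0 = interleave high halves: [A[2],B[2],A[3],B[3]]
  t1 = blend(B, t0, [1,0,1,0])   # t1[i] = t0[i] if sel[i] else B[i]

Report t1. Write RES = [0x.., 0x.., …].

t0 = [0xb9, 0x75, 0xa7, 0x6e]
t1 = [0xb9, 0xc4, 0xa7, 0x6e]

RES = [ 0xb9  0xc4  0xa7  0x6e ]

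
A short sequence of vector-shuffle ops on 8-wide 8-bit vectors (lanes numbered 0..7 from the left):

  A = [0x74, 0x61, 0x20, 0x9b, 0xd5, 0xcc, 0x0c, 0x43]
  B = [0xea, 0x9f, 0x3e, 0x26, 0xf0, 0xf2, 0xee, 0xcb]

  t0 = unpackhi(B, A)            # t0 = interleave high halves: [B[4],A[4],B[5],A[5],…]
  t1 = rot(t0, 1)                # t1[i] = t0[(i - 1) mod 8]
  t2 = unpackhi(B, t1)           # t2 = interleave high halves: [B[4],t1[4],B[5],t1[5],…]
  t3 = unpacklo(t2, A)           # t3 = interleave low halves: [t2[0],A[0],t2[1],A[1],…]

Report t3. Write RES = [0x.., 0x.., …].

RES = [ 0xf0  0x74  0xcc  0x61  0xf2  0x20  0xee  0x9b ]

→ t0 |f0|d5|f2|cc|ee|0c|cb|43|
→ t1 |43|f0|d5|f2|cc|ee|0c|cb|
→ t2 |f0|cc|f2|ee|ee|0c|cb|cb|
→ t3 |f0|74|cc|61|f2|20|ee|9b|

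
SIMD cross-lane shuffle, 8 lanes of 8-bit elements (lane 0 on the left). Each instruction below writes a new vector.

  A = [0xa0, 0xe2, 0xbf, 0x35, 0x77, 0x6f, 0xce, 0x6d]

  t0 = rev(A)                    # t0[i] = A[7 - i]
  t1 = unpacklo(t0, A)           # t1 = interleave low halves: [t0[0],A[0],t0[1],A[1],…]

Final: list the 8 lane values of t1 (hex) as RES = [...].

RES = [0x6d, 0xa0, 0xce, 0xe2, 0x6f, 0xbf, 0x77, 0x35]

t0 = [0x6d, 0xce, 0x6f, 0x77, 0x35, 0xbf, 0xe2, 0xa0]
t1 = [0x6d, 0xa0, 0xce, 0xe2, 0x6f, 0xbf, 0x77, 0x35]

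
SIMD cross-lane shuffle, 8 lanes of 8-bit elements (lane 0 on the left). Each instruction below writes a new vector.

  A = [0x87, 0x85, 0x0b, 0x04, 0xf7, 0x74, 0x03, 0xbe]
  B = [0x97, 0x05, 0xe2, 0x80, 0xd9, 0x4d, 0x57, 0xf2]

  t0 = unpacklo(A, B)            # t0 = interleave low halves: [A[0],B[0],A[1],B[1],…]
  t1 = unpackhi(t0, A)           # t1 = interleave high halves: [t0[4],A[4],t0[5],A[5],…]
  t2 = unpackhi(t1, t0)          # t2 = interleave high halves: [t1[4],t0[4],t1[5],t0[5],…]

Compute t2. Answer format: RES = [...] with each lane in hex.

RES = [0x04, 0x0b, 0x03, 0xe2, 0x80, 0x04, 0xbe, 0x80]

→ t0 |87|97|85|05|0b|e2|04|80|
→ t1 |0b|f7|e2|74|04|03|80|be|
→ t2 |04|0b|03|e2|80|04|be|80|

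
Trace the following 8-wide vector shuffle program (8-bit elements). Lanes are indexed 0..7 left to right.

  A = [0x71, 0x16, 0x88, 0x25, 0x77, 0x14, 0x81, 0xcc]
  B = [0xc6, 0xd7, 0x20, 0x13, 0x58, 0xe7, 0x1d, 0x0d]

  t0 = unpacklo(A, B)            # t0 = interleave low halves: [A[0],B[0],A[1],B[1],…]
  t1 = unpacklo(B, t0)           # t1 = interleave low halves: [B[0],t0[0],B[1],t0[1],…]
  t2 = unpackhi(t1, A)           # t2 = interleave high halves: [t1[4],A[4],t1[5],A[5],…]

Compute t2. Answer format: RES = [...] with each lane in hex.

RES = [ 0x20  0x77  0x16  0x14  0x13  0x81  0xd7  0xcc ]

t0 = [0x71, 0xc6, 0x16, 0xd7, 0x88, 0x20, 0x25, 0x13]
t1 = [0xc6, 0x71, 0xd7, 0xc6, 0x20, 0x16, 0x13, 0xd7]
t2 = [0x20, 0x77, 0x16, 0x14, 0x13, 0x81, 0xd7, 0xcc]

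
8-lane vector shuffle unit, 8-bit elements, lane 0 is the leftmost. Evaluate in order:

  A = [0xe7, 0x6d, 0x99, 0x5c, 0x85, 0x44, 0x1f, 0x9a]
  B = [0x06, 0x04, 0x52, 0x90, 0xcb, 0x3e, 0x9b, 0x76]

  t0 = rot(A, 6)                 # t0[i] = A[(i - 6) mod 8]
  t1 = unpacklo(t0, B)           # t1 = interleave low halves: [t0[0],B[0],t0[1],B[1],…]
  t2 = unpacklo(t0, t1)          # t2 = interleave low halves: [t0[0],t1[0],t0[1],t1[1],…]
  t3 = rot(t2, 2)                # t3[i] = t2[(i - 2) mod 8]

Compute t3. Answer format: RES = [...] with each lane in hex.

RES = [ 0x44  0x04  0x99  0x99  0x5c  0x06  0x85  0x5c ]

→ t0 |99|5c|85|44|1f|9a|e7|6d|
→ t1 |99|06|5c|04|85|52|44|90|
→ t2 |99|99|5c|06|85|5c|44|04|
→ t3 |44|04|99|99|5c|06|85|5c|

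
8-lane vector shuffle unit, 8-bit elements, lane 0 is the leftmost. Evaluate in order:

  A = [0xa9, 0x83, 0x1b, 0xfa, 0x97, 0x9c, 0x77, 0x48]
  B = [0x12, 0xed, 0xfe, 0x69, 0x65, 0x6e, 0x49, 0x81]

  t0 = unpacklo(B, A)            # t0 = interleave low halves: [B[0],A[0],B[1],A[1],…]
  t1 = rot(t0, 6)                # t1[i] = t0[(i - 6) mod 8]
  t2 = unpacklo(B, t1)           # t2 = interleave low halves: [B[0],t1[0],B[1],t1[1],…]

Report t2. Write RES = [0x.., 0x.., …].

→ t0 |12|a9|ed|83|fe|1b|69|fa|
→ t1 |ed|83|fe|1b|69|fa|12|a9|
→ t2 |12|ed|ed|83|fe|fe|69|1b|

RES = [ 0x12  0xed  0xed  0x83  0xfe  0xfe  0x69  0x1b ]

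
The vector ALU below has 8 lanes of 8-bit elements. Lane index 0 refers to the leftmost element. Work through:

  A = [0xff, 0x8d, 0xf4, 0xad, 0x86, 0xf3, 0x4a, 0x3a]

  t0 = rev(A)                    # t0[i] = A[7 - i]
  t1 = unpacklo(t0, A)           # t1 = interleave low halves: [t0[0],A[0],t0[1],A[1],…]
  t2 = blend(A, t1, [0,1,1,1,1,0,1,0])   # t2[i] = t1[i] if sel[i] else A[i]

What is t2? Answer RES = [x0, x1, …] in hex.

t0 = [0x3a, 0x4a, 0xf3, 0x86, 0xad, 0xf4, 0x8d, 0xff]
t1 = [0x3a, 0xff, 0x4a, 0x8d, 0xf3, 0xf4, 0x86, 0xad]
t2 = [0xff, 0xff, 0x4a, 0x8d, 0xf3, 0xf3, 0x86, 0x3a]

RES = [0xff, 0xff, 0x4a, 0x8d, 0xf3, 0xf3, 0x86, 0x3a]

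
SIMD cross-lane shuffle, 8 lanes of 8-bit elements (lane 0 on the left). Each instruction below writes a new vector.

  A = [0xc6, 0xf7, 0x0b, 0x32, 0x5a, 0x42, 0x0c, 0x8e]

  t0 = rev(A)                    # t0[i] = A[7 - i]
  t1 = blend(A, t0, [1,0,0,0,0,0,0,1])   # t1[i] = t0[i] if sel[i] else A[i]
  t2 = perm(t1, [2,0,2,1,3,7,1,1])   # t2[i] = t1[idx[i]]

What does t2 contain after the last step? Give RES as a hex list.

RES = [ 0x0b  0x8e  0x0b  0xf7  0x32  0xc6  0xf7  0xf7 ]

→ t0 |8e|0c|42|5a|32|0b|f7|c6|
→ t1 |8e|f7|0b|32|5a|42|0c|c6|
→ t2 |0b|8e|0b|f7|32|c6|f7|f7|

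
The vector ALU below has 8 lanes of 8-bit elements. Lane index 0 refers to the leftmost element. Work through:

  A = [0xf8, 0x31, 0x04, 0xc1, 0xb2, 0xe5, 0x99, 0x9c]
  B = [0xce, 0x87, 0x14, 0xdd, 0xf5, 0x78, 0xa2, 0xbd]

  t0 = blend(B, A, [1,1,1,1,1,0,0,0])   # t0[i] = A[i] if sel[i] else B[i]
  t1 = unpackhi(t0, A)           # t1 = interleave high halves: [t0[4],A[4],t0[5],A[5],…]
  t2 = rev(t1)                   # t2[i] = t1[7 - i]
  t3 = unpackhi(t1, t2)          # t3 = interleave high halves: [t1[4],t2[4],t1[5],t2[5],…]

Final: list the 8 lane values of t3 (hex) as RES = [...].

→ t0 |f8|31|04|c1|b2|78|a2|bd|
→ t1 |b2|b2|78|e5|a2|99|bd|9c|
→ t2 |9c|bd|99|a2|e5|78|b2|b2|
→ t3 |a2|e5|99|78|bd|b2|9c|b2|

RES = [0xa2, 0xe5, 0x99, 0x78, 0xbd, 0xb2, 0x9c, 0xb2]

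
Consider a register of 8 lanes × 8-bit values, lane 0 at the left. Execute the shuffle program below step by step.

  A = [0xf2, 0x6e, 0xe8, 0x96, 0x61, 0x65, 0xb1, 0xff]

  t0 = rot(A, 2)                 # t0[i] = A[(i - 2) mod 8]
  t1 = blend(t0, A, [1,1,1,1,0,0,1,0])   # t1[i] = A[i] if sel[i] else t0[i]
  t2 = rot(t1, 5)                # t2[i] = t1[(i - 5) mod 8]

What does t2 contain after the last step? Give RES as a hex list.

RES = [ 0x96  0xe8  0x96  0xb1  0x65  0xf2  0x6e  0xe8 ]

  t0: b1 ff f2 6e e8 96 61 65
  t1: f2 6e e8 96 e8 96 b1 65
  t2: 96 e8 96 b1 65 f2 6e e8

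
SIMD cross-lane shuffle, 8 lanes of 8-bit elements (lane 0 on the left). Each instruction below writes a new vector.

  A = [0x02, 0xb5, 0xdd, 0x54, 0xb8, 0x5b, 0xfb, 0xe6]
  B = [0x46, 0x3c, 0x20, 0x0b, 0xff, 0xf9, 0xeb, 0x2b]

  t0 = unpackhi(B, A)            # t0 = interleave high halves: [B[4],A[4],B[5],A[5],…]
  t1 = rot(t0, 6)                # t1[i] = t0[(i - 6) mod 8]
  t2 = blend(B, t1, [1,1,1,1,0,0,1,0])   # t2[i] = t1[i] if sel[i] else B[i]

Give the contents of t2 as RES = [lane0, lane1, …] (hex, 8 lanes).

  t0: ff b8 f9 5b eb fb 2b e6
  t1: f9 5b eb fb 2b e6 ff b8
  t2: f9 5b eb fb ff f9 ff 2b

RES = [0xf9, 0x5b, 0xeb, 0xfb, 0xff, 0xf9, 0xff, 0x2b]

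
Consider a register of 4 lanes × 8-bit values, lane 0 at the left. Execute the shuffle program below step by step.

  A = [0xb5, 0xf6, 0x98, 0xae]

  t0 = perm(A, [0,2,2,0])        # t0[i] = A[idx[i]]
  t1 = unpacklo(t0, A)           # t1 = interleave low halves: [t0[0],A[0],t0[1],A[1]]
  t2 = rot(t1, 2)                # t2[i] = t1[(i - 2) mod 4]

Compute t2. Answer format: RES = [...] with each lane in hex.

→ t0 |b5|98|98|b5|
→ t1 |b5|b5|98|f6|
→ t2 |98|f6|b5|b5|

RES = [ 0x98  0xf6  0xb5  0xb5 ]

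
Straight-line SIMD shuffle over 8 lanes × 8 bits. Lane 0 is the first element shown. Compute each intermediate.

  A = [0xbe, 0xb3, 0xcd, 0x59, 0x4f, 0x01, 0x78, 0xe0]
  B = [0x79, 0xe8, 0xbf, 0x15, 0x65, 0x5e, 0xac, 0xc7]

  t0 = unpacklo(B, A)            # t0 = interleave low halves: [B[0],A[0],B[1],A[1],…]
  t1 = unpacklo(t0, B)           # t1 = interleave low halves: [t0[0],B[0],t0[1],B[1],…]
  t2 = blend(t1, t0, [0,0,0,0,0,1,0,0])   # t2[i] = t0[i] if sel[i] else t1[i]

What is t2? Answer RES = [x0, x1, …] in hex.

  t0: 79 be e8 b3 bf cd 15 59
  t1: 79 79 be e8 e8 bf b3 15
  t2: 79 79 be e8 e8 cd b3 15

RES = [0x79, 0x79, 0xbe, 0xe8, 0xe8, 0xcd, 0xb3, 0x15]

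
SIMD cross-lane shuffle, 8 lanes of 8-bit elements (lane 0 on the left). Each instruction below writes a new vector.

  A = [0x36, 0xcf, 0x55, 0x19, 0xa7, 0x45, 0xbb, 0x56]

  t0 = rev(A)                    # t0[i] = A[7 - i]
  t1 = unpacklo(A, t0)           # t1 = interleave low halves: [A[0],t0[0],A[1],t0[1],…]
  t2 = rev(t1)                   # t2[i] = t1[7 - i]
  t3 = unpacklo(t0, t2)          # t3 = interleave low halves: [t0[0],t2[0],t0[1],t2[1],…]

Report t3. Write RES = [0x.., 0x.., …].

  t0: 56 bb 45 a7 19 55 cf 36
  t1: 36 56 cf bb 55 45 19 a7
  t2: a7 19 45 55 bb cf 56 36
  t3: 56 a7 bb 19 45 45 a7 55

RES = [0x56, 0xa7, 0xbb, 0x19, 0x45, 0x45, 0xa7, 0x55]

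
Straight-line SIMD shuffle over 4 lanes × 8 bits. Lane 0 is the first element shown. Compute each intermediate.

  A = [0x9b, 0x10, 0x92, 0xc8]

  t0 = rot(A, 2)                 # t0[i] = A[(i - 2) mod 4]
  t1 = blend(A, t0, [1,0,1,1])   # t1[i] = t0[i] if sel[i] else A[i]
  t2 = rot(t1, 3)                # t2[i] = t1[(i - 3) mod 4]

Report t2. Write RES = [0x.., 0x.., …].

RES = [0x10, 0x9b, 0x10, 0x92]

  t0: 92 c8 9b 10
  t1: 92 10 9b 10
  t2: 10 9b 10 92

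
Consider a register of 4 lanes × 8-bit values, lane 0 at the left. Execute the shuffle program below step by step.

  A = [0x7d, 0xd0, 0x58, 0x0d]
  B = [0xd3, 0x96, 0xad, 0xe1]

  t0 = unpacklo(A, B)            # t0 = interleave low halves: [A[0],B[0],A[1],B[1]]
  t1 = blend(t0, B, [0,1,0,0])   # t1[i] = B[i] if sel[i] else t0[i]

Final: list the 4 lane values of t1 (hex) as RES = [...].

RES = [ 0x7d  0x96  0xd0  0x96 ]

→ t0 |7d|d3|d0|96|
→ t1 |7d|96|d0|96|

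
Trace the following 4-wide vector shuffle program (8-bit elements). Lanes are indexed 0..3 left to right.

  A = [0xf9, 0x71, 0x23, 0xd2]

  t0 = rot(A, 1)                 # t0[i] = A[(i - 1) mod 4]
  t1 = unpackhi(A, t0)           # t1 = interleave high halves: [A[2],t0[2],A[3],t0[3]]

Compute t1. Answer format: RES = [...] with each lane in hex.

RES = [ 0x23  0x71  0xd2  0x23 ]

→ t0 |d2|f9|71|23|
→ t1 |23|71|d2|23|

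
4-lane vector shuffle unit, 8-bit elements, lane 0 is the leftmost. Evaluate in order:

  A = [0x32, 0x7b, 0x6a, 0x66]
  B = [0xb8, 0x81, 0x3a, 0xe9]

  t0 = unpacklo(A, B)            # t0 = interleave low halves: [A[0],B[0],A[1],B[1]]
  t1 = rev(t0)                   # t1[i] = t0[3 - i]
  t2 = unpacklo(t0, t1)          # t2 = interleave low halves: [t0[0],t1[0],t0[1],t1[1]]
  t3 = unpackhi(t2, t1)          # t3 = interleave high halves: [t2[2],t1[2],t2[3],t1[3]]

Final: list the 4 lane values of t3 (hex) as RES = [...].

RES = [0xb8, 0xb8, 0x7b, 0x32]

t0 = [0x32, 0xb8, 0x7b, 0x81]
t1 = [0x81, 0x7b, 0xb8, 0x32]
t2 = [0x32, 0x81, 0xb8, 0x7b]
t3 = [0xb8, 0xb8, 0x7b, 0x32]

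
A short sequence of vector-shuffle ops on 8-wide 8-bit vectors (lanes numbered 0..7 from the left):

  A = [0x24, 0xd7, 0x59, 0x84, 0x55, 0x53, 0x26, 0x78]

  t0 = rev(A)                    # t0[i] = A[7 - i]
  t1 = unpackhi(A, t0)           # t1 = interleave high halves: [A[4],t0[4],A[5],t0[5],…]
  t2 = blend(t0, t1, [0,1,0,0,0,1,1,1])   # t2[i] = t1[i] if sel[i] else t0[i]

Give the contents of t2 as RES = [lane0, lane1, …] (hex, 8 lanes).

  t0: 78 26 53 55 84 59 d7 24
  t1: 55 84 53 59 26 d7 78 24
  t2: 78 84 53 55 84 d7 78 24

RES = [0x78, 0x84, 0x53, 0x55, 0x84, 0xd7, 0x78, 0x24]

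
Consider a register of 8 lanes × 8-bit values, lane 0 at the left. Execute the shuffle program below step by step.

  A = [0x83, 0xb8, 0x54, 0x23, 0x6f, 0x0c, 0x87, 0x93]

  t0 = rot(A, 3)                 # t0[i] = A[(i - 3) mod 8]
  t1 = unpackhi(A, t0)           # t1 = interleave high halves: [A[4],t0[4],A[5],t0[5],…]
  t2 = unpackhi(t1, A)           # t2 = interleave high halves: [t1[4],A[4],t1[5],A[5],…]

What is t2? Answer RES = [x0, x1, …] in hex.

RES = [0x87, 0x6f, 0x23, 0x0c, 0x93, 0x87, 0x6f, 0x93]

  t0: 0c 87 93 83 b8 54 23 6f
  t1: 6f b8 0c 54 87 23 93 6f
  t2: 87 6f 23 0c 93 87 6f 93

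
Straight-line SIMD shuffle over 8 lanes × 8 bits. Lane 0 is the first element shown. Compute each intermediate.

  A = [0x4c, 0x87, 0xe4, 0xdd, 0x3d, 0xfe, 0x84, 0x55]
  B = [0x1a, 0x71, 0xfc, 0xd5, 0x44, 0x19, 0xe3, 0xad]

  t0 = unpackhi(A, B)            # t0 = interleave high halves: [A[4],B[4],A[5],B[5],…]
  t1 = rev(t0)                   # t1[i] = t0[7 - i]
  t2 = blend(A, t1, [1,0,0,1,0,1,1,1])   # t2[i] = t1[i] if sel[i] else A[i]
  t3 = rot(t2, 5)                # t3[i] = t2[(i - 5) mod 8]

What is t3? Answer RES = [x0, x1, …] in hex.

  t0: 3d 44 fe 19 84 e3 55 ad
  t1: ad 55 e3 84 19 fe 44 3d
  t2: ad 87 e4 84 3d fe 44 3d
  t3: 84 3d fe 44 3d ad 87 e4

RES = [ 0x84  0x3d  0xfe  0x44  0x3d  0xad  0x87  0xe4 ]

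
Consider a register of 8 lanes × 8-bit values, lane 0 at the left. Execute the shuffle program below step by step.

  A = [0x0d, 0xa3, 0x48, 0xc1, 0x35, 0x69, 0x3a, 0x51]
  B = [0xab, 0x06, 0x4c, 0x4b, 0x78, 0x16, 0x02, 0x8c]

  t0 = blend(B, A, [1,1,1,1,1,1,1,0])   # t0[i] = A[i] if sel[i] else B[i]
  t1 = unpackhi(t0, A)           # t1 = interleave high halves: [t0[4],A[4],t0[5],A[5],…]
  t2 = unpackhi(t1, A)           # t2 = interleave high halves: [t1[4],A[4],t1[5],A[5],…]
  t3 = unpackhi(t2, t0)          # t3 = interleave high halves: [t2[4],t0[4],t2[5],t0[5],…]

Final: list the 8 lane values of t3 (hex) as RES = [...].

RES = [0x8c, 0x35, 0x3a, 0x69, 0x51, 0x3a, 0x51, 0x8c]

→ t0 |0d|a3|48|c1|35|69|3a|8c|
→ t1 |35|35|69|69|3a|3a|8c|51|
→ t2 |3a|35|3a|69|8c|3a|51|51|
→ t3 |8c|35|3a|69|51|3a|51|8c|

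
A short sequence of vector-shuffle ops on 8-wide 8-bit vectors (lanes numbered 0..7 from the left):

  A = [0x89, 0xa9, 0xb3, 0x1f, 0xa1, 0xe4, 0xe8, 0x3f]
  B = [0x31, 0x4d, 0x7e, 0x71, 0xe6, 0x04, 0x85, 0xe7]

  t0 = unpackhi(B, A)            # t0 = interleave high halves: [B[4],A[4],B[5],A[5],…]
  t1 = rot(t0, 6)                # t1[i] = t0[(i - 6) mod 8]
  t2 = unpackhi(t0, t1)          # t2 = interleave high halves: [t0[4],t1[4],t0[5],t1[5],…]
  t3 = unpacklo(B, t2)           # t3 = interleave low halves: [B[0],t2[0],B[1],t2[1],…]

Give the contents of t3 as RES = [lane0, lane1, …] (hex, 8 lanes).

→ t0 |e6|a1|04|e4|85|e8|e7|3f|
→ t1 |04|e4|85|e8|e7|3f|e6|a1|
→ t2 |85|e7|e8|3f|e7|e6|3f|a1|
→ t3 |31|85|4d|e7|7e|e8|71|3f|

RES = [ 0x31  0x85  0x4d  0xe7  0x7e  0xe8  0x71  0x3f ]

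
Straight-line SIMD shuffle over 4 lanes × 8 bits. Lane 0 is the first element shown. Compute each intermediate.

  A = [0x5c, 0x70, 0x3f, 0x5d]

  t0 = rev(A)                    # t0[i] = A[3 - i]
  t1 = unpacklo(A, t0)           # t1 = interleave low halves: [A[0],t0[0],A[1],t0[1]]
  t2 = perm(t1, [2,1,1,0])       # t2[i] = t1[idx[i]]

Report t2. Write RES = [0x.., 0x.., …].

t0 = [0x5d, 0x3f, 0x70, 0x5c]
t1 = [0x5c, 0x5d, 0x70, 0x3f]
t2 = [0x70, 0x5d, 0x5d, 0x5c]

RES = [0x70, 0x5d, 0x5d, 0x5c]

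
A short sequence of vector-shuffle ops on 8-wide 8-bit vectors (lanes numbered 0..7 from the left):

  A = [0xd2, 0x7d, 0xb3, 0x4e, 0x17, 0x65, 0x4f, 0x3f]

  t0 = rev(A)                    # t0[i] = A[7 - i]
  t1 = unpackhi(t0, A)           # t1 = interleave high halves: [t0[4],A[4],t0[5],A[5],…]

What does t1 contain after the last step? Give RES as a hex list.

RES = [ 0x4e  0x17  0xb3  0x65  0x7d  0x4f  0xd2  0x3f ]

→ t0 |3f|4f|65|17|4e|b3|7d|d2|
→ t1 |4e|17|b3|65|7d|4f|d2|3f|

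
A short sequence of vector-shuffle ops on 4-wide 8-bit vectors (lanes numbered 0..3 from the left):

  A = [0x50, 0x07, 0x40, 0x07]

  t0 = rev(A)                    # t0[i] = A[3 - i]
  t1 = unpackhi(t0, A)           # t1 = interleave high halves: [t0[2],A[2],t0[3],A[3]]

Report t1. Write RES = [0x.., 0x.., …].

t0 = [0x07, 0x40, 0x07, 0x50]
t1 = [0x07, 0x40, 0x50, 0x07]

RES = [ 0x07  0x40  0x50  0x07 ]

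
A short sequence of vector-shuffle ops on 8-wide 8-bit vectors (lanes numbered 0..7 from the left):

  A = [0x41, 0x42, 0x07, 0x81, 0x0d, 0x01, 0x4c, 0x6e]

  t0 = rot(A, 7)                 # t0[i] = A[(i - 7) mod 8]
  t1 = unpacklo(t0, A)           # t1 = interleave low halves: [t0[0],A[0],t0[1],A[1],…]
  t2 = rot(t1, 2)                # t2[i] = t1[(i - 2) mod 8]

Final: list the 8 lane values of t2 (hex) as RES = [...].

  t0: 42 07 81 0d 01 4c 6e 41
  t1: 42 41 07 42 81 07 0d 81
  t2: 0d 81 42 41 07 42 81 07

RES = [0x0d, 0x81, 0x42, 0x41, 0x07, 0x42, 0x81, 0x07]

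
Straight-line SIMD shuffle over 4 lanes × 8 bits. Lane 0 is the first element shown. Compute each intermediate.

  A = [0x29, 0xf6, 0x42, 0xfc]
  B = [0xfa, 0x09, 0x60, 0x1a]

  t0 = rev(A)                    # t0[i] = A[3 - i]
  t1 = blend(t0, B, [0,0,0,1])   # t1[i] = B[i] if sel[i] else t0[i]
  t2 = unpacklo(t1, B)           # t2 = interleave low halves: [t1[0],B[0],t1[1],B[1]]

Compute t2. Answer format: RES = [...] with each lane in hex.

t0 = [0xfc, 0x42, 0xf6, 0x29]
t1 = [0xfc, 0x42, 0xf6, 0x1a]
t2 = [0xfc, 0xfa, 0x42, 0x09]

RES = [0xfc, 0xfa, 0x42, 0x09]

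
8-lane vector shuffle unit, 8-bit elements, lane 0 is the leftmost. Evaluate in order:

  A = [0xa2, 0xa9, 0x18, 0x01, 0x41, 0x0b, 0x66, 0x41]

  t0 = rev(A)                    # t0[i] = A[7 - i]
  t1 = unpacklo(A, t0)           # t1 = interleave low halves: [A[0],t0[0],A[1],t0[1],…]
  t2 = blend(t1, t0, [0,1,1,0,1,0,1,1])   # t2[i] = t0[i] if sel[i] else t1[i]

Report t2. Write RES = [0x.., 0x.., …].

RES = [ 0xa2  0x66  0x0b  0x66  0x01  0x0b  0xa9  0xa2 ]

  t0: 41 66 0b 41 01 18 a9 a2
  t1: a2 41 a9 66 18 0b 01 41
  t2: a2 66 0b 66 01 0b a9 a2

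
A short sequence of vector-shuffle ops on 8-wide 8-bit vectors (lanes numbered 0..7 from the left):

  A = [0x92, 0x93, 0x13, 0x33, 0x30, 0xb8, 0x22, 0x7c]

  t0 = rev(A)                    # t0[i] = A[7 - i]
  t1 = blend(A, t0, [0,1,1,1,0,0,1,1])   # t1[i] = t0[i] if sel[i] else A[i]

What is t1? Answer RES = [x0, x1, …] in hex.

→ t0 |7c|22|b8|30|33|13|93|92|
→ t1 |92|22|b8|30|30|b8|93|92|

RES = [ 0x92  0x22  0xb8  0x30  0x30  0xb8  0x93  0x92 ]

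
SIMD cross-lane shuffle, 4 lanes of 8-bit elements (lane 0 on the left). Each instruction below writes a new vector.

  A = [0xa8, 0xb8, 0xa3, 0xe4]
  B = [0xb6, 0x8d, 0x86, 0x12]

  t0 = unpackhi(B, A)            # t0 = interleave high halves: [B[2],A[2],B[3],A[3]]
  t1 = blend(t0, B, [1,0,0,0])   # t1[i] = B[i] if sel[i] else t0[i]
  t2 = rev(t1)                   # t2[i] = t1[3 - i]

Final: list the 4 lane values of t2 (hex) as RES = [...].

RES = [ 0xe4  0x12  0xa3  0xb6 ]

  t0: 86 a3 12 e4
  t1: b6 a3 12 e4
  t2: e4 12 a3 b6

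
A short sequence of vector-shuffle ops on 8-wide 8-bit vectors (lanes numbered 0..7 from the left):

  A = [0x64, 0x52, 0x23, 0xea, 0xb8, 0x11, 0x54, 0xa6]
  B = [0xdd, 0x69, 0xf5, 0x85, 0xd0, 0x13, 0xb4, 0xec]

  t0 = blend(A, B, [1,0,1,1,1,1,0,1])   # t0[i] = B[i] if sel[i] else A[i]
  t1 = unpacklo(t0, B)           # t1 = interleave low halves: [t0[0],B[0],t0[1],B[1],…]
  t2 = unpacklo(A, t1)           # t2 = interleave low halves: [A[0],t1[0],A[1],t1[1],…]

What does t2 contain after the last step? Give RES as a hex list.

→ t0 |dd|52|f5|85|d0|13|54|ec|
→ t1 |dd|dd|52|69|f5|f5|85|85|
→ t2 |64|dd|52|dd|23|52|ea|69|

RES = [ 0x64  0xdd  0x52  0xdd  0x23  0x52  0xea  0x69 ]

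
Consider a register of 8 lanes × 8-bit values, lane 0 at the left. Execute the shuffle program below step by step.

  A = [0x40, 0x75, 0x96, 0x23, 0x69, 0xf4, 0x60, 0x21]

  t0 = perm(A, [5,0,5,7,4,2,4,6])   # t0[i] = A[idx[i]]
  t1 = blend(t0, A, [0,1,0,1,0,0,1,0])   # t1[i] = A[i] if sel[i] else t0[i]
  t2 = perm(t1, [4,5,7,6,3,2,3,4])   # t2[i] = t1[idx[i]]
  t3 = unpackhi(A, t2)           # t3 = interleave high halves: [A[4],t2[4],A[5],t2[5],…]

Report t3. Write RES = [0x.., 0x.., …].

t0 = [0xf4, 0x40, 0xf4, 0x21, 0x69, 0x96, 0x69, 0x60]
t1 = [0xf4, 0x75, 0xf4, 0x23, 0x69, 0x96, 0x60, 0x60]
t2 = [0x69, 0x96, 0x60, 0x60, 0x23, 0xf4, 0x23, 0x69]
t3 = [0x69, 0x23, 0xf4, 0xf4, 0x60, 0x23, 0x21, 0x69]

RES = [ 0x69  0x23  0xf4  0xf4  0x60  0x23  0x21  0x69 ]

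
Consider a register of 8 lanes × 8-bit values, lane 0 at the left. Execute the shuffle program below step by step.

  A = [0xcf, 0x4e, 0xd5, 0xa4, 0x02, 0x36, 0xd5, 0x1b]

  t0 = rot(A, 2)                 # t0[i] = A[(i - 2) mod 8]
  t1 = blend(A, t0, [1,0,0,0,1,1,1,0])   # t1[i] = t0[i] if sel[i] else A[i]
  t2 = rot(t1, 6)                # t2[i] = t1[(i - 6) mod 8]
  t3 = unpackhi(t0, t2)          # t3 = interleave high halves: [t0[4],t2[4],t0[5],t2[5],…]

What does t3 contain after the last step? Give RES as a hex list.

→ t0 |d5|1b|cf|4e|d5|a4|02|36|
→ t1 |d5|4e|d5|a4|d5|a4|02|1b|
→ t2 |d5|a4|d5|a4|02|1b|d5|4e|
→ t3 |d5|02|a4|1b|02|d5|36|4e|

RES = [0xd5, 0x02, 0xa4, 0x1b, 0x02, 0xd5, 0x36, 0x4e]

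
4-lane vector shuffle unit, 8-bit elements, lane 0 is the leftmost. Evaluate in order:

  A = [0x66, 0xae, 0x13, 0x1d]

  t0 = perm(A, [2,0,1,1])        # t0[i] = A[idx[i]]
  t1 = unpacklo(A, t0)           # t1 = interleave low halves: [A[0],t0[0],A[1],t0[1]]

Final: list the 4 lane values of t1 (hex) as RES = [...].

RES = [0x66, 0x13, 0xae, 0x66]

t0 = [0x13, 0x66, 0xae, 0xae]
t1 = [0x66, 0x13, 0xae, 0x66]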